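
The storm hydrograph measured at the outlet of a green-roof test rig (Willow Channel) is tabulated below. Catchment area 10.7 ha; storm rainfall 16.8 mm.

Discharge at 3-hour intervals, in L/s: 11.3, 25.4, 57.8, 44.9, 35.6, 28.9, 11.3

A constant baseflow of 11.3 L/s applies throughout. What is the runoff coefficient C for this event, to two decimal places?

ΣQ_DR = 136.1 L/s; V = ΣQ_DR·Δt = 1.470 × 10^6 L.
Runoff depth d = V / A = 13.74 mm.
C = d / P = 13.74 / 16.8 = 0.82.

C ≈ 0.82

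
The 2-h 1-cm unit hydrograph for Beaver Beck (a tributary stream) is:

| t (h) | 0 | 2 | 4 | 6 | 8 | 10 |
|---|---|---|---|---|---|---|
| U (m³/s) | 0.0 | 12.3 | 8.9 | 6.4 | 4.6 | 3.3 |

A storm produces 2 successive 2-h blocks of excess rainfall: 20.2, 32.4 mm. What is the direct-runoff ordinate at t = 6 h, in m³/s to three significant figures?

By discrete convolution, Q_j = Σ (P_i / 10 mm) · U_{j−i}.
At t = 6 h (j=3): Q = (20.2/10)·6.4 + (32.4/10)·8.9 = 41.8 m³/s.

Q ≈ 41.8 m³/s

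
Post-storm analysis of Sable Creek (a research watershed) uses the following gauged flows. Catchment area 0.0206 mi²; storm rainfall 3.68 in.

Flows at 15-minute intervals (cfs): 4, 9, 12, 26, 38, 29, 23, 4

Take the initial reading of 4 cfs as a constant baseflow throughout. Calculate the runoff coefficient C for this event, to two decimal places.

C ≈ 0.58

ΣQ_DR = 113.0 cfs; V = ΣQ_DR·Δt = 1.017 × 10^5 ft³.
Runoff depth d = V / A = 2.125 in.
C = d / P = 2.125 / 3.68 = 0.58.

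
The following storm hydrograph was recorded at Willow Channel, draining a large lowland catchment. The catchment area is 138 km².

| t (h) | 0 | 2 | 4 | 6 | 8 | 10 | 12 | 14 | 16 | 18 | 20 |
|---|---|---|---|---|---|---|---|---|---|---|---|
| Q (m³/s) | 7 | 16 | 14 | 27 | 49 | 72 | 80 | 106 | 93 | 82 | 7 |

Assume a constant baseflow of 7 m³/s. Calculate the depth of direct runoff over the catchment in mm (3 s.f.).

d ≈ 24.8 mm

Direct runoff: 0.0, 9.0, 7.0, 20.0, 42.0, 65.0, 73.0, 99.0, 86.0, 75.0, 0.0 m³/s; ΣQ_DR = 476.0 m³/s.
V = ΣQ_DR · Δt = 476.0 × 7200 s = 3.427 × 10^6 m³.
Over A = 138 km², depth = V / A = 24.8 mm.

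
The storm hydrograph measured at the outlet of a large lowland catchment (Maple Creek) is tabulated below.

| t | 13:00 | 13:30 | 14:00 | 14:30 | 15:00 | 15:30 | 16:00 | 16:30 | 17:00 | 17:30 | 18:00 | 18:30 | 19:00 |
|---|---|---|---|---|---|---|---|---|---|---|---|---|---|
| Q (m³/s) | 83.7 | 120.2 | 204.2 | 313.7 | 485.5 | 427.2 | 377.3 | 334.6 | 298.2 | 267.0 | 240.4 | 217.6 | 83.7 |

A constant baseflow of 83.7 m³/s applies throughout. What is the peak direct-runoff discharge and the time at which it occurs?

Subtracting baseflow gives direct-runoff ordinates: 0.0, 36.5, 120.5, 230.0, 401.8, 343.5, 293.6, 250.9, 214.5, 183.3, 156.7, 133.9, 0.0 m³/s.
The maximum is 401.8 m³/s, occurring at the reading for t = 15:00.

Q_p = 401.8 m³/s at t = 15:00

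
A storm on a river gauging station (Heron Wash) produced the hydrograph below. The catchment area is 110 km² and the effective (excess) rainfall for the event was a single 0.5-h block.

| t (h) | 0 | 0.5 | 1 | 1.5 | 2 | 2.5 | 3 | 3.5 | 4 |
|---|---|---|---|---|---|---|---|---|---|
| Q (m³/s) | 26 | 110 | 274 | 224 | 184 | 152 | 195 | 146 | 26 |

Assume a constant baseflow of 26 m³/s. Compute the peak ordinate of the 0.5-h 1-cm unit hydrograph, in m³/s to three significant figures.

U_p ≈ 137 m³/s

Direct runoff: 0.0, 84.0, 248.0, 198.0, 158.0, 126.0, 169.0, 120.0, 0.0 m³/s; ΣQ_DR = 1103 m³/s, peak = 248.0 m³/s.
Runoff depth d = ΣQ_DR·Δt / A = 1103 × 1800 / (110 km²) = 18.05 mm.
The 1-cm UH is the DRH scaled by (10 mm)/d, so U_p = 248.0 × 10/18.05 = 137 m³/s.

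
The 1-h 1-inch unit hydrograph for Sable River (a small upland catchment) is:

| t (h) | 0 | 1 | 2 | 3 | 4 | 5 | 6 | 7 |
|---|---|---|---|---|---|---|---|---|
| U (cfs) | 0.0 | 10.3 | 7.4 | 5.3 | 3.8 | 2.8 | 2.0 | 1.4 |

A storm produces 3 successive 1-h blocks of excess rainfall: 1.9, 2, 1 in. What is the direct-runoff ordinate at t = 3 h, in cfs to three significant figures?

By discrete convolution, Q_j = Σ (P_i / 1 in) · U_{j−i}.
At t = 3 h (j=3): Q = (1.9/1)·5.3 + (2/1)·7.4 + (1/1)·10.3 = 35.2 cfs.

Q ≈ 35.2 cfs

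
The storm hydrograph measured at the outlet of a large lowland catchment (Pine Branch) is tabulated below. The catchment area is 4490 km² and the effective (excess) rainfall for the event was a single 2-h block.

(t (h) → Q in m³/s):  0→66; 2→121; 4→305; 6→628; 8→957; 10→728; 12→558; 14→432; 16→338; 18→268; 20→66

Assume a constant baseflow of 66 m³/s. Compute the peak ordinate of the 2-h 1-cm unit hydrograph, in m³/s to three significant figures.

Direct runoff: 0.0, 55.0, 239.0, 562.0, 891.0, 662.0, 492.0, 366.0, 272.0, 202.0, 0.0 m³/s; ΣQ_DR = 3741 m³/s, peak = 891.0 m³/s.
Runoff depth d = ΣQ_DR·Δt / A = 3741 × 7200 / (4490 km²) = 5.999 mm.
The 1-cm UH is the DRH scaled by (10 mm)/d, so U_p = 891.0 × 10/5.999 = 1490 m³/s.

U_p ≈ 1490 m³/s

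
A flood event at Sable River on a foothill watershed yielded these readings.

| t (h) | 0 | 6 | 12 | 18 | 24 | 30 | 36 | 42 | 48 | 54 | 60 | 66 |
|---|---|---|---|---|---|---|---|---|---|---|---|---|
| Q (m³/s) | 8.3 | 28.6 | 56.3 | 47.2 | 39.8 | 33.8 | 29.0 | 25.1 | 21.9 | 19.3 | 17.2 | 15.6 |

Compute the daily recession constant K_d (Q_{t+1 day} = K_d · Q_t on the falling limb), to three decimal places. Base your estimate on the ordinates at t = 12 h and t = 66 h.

K_d ≈ 0.565

Between t = 12 h and t = 66 h the flow falls from 56.3 to 15.6 m³/s over 9×6 h = 54 h.
Per-interval ratio K = (15.6/56.3)^(1/9) = 0.8671; K_d = K^(24/6) = 0.565.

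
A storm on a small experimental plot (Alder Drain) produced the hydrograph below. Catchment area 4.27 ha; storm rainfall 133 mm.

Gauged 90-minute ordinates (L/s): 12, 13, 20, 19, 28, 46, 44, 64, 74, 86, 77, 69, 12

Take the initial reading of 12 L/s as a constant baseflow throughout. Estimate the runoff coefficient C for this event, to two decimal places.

C ≈ 0.39

ΣQ_DR = 408.0 L/s; V = ΣQ_DR·Δt = 2.203 × 10^6 L.
Runoff depth d = V / A = 51.60 mm.
C = d / P = 51.60 / 133 = 0.39.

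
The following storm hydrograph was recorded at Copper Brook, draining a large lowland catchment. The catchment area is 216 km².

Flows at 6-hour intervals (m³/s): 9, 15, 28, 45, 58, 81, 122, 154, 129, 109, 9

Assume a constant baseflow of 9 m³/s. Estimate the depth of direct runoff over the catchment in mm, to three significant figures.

d ≈ 66.0 mm

Direct runoff: 0.0, 6.0, 19.0, 36.0, 49.0, 72.0, 113.0, 145.0, 120.0, 100.0, 0.0 m³/s; ΣQ_DR = 660.0 m³/s.
V = ΣQ_DR · Δt = 660.0 × 21600 s = 1.426 × 10^7 m³.
Over A = 216 km², depth = V / A = 66.0 mm.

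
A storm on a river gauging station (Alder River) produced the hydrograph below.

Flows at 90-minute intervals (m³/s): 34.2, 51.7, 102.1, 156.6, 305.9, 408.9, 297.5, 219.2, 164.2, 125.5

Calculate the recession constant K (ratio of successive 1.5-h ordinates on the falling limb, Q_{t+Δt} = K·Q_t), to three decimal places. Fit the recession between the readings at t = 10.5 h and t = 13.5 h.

Using the recession-limb readings at t = 10.5 h and t = 13.5 h: Q falls from 219.2 to 125.5 m³/s over 2 intervals.
K = (Q₂/Q₁)^(1/2) = (125.5/219.2)^(1/2) = 0.757.

K ≈ 0.757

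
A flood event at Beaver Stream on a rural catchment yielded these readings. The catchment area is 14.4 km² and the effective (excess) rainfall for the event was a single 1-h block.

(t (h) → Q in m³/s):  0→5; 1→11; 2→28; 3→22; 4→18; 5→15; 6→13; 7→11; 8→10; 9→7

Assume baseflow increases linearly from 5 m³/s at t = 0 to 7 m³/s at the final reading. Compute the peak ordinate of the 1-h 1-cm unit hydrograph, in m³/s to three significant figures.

Direct runoff: 0.00, 5.78, 22.56, 16.33, 12.11, 8.89, 6.67, 4.44, 3.22, 0.00 m³/s; ΣQ_DR = 80.00 m³/s, peak = 22.56 m³/s.
Runoff depth d = ΣQ_DR·Δt / A = 80.00 × 3600 / (14.4 km²) = 20.00 mm.
The 1-cm UH is the DRH scaled by (10 mm)/d, so U_p = 22.56 × 10/20.00 = 11.3 m³/s.

U_p ≈ 11.3 m³/s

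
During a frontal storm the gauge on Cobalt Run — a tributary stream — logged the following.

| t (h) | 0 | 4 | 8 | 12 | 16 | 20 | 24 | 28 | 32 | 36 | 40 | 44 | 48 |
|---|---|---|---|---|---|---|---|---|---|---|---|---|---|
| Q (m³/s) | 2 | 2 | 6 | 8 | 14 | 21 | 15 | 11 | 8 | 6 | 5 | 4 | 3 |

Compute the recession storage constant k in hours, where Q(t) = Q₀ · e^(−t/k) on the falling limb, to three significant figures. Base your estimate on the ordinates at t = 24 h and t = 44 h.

k ≈ 15.1 h

On the falling limb, Q drops from 15 to 4 m³/s between t = 24 h and t = 44 h (Δt = 20 h).
k = −Δt / ln(Q₂/Q₁) = −20 / ln(4/15) = 15.1 h.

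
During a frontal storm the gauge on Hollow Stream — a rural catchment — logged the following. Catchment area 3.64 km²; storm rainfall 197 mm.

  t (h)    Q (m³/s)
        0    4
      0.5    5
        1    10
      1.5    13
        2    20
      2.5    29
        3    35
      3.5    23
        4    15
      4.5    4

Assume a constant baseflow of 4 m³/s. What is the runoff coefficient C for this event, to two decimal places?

ΣQ_DR = 118.0 m³/s; V = ΣQ_DR·Δt = 2.124 × 10^5 m³.
Runoff depth d = V / A = 58.35 mm.
C = d / P = 58.35 / 197 = 0.30.

C ≈ 0.30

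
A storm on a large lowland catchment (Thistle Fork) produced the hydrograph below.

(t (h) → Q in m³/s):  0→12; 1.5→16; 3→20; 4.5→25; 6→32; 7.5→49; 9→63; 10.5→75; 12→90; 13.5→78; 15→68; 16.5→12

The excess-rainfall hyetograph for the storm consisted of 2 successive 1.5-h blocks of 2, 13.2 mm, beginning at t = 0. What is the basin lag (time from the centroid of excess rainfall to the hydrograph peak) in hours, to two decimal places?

t_L ≈ 9.95 h

Centroid of excess rainfall: t_c = Σ P_i·t̄_i / ΣP_i = 2.0526 h (block centres at 0.75, 2.25 h).
Hydrograph peak occurs at t = 12 h, so basin lag t_L = 12 − 2.0526 = 9.95 h.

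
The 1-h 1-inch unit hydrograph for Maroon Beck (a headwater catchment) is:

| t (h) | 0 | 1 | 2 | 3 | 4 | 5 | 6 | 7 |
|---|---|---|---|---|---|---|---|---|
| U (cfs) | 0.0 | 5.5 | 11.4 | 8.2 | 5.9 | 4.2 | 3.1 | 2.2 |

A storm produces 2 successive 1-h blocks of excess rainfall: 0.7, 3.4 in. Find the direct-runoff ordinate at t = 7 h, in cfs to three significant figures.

Q ≈ 12.1 cfs

By discrete convolution, Q_j = Σ (P_i / 1 in) · U_{j−i}.
At t = 7 h (j=7): Q = (0.7/1)·2.2 + (3.4/1)·3.1 = 12.1 cfs.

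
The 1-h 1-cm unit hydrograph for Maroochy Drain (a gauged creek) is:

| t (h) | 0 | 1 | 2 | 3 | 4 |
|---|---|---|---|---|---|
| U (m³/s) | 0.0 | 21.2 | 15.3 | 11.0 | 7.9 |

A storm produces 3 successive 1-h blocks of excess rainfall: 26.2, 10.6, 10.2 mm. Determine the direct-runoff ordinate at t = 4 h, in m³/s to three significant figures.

By discrete convolution, Q_j = Σ (P_i / 10 mm) · U_{j−i}.
At t = 4 h (j=4): Q = (26.2/10)·7.9 + (10.6/10)·11.0 + (10.2/10)·15.3 = 48.0 m³/s.

Q ≈ 48.0 m³/s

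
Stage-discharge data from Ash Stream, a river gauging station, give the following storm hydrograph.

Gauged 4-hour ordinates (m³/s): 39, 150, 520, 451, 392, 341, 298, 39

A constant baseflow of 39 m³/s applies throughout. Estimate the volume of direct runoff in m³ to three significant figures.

Direct-runoff ordinates (Q − Q_b): 0.0, 111.0, 481.0, 412.0, 353.0, 302.0, 259.0, 0.0 m³/s.
ΣQ_DR = 1918 m³/s.
With Δt = 4 h = 14400 s, V = ΣQ_DR · Δt = 1918 × 14400 = 2.76 × 10^7 m³.

V ≈ 2.76 × 10^7 m³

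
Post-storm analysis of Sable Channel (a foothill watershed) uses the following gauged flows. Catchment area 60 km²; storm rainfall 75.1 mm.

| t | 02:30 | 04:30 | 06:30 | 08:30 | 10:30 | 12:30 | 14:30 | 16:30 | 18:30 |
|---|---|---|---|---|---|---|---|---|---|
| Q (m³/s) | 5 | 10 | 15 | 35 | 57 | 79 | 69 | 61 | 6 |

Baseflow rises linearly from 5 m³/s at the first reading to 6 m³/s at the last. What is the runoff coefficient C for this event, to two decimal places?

ΣQ_DR = 287.5 m³/s; V = ΣQ_DR·Δt = 2.070 × 10^6 m³.
Runoff depth d = V / A = 34.50 mm.
C = d / P = 34.50 / 75.1 = 0.46.

C ≈ 0.46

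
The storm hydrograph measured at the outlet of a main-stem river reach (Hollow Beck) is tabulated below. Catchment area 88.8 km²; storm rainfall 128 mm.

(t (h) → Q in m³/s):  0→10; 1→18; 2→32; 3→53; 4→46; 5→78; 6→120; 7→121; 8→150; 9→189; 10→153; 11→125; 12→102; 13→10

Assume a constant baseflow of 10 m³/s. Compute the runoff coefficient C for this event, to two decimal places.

C ≈ 0.34

ΣQ_DR = 1067 m³/s; V = ΣQ_DR·Δt = 3.841 × 10^6 m³.
Runoff depth d = V / A = 43.26 mm.
C = d / P = 43.26 / 128 = 0.34.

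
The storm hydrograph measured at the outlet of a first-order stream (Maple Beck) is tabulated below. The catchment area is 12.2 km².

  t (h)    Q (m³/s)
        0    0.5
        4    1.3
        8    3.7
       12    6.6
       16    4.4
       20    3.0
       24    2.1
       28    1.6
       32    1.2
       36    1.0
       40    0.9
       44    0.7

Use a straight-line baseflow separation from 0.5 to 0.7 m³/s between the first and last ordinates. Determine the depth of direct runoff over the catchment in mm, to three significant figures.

Direct runoff: 0.00, 0.78, 3.16, 6.05, 3.83, 2.41, 1.49, 0.97, 0.55, 0.34, 0.22, 0.00 m³/s; ΣQ_DR = 19.80 m³/s.
V = ΣQ_DR · Δt = 19.80 × 14400 s = 2.851 × 10^5 m³.
Over A = 12.2 km², depth = V / A = 23.4 mm.

d ≈ 23.4 mm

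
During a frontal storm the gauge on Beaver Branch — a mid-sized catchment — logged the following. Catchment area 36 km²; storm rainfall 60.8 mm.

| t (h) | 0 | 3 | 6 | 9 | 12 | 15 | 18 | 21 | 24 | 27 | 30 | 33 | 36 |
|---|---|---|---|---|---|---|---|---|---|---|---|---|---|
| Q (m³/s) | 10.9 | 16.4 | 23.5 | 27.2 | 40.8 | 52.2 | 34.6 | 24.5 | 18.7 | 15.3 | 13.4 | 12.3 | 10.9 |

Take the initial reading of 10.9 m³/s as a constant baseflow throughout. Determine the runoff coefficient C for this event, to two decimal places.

ΣQ_DR = 159.0 m³/s; V = ΣQ_DR·Δt = 1.717 × 10^6 m³.
Runoff depth d = V / A = 47.70 mm.
C = d / P = 47.70 / 60.8 = 0.78.

C ≈ 0.78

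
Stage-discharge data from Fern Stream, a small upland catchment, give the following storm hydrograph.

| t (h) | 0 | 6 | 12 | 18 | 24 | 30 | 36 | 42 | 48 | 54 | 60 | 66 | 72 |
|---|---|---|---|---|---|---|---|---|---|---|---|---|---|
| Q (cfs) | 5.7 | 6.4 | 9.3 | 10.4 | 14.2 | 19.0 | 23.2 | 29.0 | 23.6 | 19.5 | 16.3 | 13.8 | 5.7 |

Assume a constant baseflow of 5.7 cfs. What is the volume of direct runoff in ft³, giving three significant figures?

V ≈ 2.64 × 10^6 ft³

Direct-runoff ordinates (Q − Q_b): 0.0, 0.7, 3.6, 4.7, 8.5, 13.3, 17.5, 23.3, 17.9, 13.8, 10.6, 8.1, 0.0 cfs.
ΣQ_DR = 122.0 cfs.
With Δt = 6 h = 21600 s, V = ΣQ_DR · Δt = 122.0 × 21600 = 2.64 × 10^6 ft³.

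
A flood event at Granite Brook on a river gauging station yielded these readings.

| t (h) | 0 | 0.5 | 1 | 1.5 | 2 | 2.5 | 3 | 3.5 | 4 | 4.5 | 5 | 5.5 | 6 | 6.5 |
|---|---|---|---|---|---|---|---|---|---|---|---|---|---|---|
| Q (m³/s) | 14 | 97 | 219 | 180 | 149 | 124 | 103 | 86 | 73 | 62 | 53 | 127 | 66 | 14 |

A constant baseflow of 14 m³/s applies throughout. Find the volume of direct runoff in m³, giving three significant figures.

V ≈ 2.11 × 10^6 m³

Direct-runoff ordinates (Q − Q_b): 0.0, 83.0, 205.0, 166.0, 135.0, 110.0, 89.0, 72.0, 59.0, 48.0, 39.0, 113.0, 52.0, 0.0 m³/s.
ΣQ_DR = 1171 m³/s.
With Δt = 0.5 h = 1800 s, V = ΣQ_DR · Δt = 1171 × 1800 = 2.11 × 10^6 m³.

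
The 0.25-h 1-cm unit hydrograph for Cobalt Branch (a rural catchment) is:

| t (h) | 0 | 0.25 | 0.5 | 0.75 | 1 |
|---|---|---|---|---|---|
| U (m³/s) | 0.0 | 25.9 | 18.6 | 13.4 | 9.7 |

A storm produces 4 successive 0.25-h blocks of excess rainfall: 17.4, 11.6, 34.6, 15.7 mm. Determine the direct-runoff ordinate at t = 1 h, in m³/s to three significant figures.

Q ≈ 137 m³/s

By discrete convolution, Q_j = Σ (P_i / 10 mm) · U_{j−i}.
At t = 1 h (j=4): Q = (17.4/10)·9.7 + (11.6/10)·13.4 + (34.6/10)·18.6 + (15.7/10)·25.9 = 137 m³/s.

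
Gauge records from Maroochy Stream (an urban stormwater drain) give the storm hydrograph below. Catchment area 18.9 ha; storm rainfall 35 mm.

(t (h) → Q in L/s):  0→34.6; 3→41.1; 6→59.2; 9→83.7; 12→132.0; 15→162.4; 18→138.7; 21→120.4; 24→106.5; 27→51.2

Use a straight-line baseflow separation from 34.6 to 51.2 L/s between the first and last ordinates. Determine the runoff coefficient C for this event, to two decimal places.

C ≈ 0.82

ΣQ_DR = 500.8 L/s; V = ΣQ_DR·Δt = 5.409 × 10^6 L.
Runoff depth d = V / A = 28.62 mm.
C = d / P = 28.62 / 35 = 0.82.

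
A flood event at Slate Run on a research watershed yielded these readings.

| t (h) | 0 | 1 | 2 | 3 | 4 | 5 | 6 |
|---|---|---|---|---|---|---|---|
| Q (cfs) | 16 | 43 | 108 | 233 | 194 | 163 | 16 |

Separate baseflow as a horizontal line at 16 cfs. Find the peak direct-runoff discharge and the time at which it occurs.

Subtracting baseflow gives direct-runoff ordinates: 0.0, 27.0, 92.0, 217.0, 178.0, 147.0, 0.0 cfs.
The maximum is 217.0 cfs, occurring at the reading for t = 3 h.

Q_p = 217.0 cfs at t = 3 h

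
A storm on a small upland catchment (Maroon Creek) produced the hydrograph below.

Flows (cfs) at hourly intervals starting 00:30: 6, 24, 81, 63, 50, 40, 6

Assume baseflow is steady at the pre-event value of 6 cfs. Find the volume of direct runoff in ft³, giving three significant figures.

V ≈ 8.21 × 10^5 ft³

Direct-runoff ordinates (Q − Q_b): 0.0, 18.0, 75.0, 57.0, 44.0, 34.0, 0.0 cfs.
ΣQ_DR = 228.0 cfs.
With Δt = 1 h = 3600 s, V = ΣQ_DR · Δt = 228.0 × 3600 = 8.21 × 10^5 ft³.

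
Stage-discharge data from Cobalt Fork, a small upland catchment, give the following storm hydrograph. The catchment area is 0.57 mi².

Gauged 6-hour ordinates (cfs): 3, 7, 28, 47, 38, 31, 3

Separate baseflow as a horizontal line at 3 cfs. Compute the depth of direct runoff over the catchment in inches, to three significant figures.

Direct runoff: 0.0, 4.0, 25.0, 44.0, 35.0, 28.0, 0.0 cfs; ΣQ_DR = 136.0 cfs.
V = ΣQ_DR · Δt = 136.0 × 21600 s = 2.938 × 10^6 ft³.
Over A = 0.57 mi², depth = V / A = 2.22 in.

d ≈ 2.22 in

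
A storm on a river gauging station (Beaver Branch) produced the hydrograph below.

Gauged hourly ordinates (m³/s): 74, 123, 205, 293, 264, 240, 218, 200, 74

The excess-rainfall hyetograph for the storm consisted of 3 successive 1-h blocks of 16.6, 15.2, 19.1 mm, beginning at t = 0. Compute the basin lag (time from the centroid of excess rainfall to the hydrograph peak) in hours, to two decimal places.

Centroid of excess rainfall: t_c = Σ P_i·t̄_i / ΣP_i = 1.5491 h (block centres at 0.5, 1.5, 2.5 h).
Hydrograph peak occurs at t = 3 h, so basin lag t_L = 3 − 1.5491 = 1.45 h.

t_L ≈ 1.45 h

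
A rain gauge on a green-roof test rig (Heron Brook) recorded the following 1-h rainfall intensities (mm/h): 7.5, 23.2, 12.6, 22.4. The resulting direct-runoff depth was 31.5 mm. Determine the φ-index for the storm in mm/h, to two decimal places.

Only the 3 blocks with intensity above φ contribute runoff: 23.2, 12.6, 22.4 mm/h.
Σ(I−φ)·Δt = d  ⇒  (23.2+12.6+22.4 − 3φ)·1 = 31.5
φ = (58.20 − 31.5/1) / 3 = 8.90 mm/h.

φ ≈ 8.90 mm/h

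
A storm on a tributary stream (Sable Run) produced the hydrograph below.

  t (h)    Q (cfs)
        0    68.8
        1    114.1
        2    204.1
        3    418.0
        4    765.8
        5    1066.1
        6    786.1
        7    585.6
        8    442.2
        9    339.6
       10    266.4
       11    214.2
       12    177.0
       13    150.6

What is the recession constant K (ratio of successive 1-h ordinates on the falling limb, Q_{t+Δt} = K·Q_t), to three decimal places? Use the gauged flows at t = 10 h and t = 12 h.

Using the recession-limb readings at t = 10 h and t = 12 h: Q falls from 266.4 to 177.0 cfs over 2 intervals.
K = (Q₂/Q₁)^(1/2) = (177.0/266.4)^(1/2) = 0.815.

K ≈ 0.815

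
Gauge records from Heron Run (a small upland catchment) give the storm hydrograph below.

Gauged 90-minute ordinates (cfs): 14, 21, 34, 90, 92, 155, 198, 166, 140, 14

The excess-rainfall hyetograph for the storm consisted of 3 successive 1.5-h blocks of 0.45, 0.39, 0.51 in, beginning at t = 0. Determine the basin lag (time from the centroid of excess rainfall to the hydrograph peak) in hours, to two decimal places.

Centroid of excess rainfall: t_c = Σ P_i·t̄_i / ΣP_i = 2.3167 h (block centres at 0.75, 2.25, 3.75 h).
Hydrograph peak occurs at t = 9 h, so basin lag t_L = 9 − 2.3167 = 6.68 h.

t_L ≈ 6.68 h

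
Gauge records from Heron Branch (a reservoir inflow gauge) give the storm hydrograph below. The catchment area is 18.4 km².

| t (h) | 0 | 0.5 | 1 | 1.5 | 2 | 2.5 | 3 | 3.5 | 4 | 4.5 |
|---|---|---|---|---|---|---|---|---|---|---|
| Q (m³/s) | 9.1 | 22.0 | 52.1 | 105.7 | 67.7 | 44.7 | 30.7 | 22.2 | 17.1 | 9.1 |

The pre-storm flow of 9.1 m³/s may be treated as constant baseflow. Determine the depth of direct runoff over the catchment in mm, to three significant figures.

d ≈ 28.3 mm

Direct runoff: 0.0, 12.9, 43.0, 96.6, 58.6, 35.6, 21.6, 13.1, 8.0, 0.0 m³/s; ΣQ_DR = 289.4 m³/s.
V = ΣQ_DR · Δt = 289.4 × 1800 s = 5.209 × 10^5 m³.
Over A = 18.4 km², depth = V / A = 28.3 mm.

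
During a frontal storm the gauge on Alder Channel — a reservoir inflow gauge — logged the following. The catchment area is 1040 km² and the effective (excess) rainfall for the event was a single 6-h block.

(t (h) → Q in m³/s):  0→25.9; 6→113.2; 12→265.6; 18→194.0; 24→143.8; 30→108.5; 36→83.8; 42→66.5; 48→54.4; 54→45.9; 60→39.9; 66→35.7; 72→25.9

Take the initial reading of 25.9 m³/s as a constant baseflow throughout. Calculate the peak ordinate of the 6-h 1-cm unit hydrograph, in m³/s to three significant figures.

Direct runoff: 0.0, 87.3, 239.7, 168.1, 117.9, 82.6, 57.9, 40.6, 28.5, 20.0, 14.0, 9.8, 0.0 m³/s; ΣQ_DR = 866.4 m³/s, peak = 239.7 m³/s.
Runoff depth d = ΣQ_DR·Δt / A = 866.4 × 21600 / (1040 km²) = 17.99 mm.
The 1-cm UH is the DRH scaled by (10 mm)/d, so U_p = 239.7 × 10/17.99 = 133 m³/s.

U_p ≈ 133 m³/s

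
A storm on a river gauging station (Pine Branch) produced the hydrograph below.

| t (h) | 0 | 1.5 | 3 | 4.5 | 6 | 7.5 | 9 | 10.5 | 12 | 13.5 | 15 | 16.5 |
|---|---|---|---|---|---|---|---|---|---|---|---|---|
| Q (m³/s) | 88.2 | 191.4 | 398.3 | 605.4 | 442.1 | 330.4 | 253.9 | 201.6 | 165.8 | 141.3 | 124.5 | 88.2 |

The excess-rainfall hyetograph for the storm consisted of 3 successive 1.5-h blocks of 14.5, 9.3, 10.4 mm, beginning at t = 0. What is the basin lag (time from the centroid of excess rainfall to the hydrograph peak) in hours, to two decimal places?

Centroid of excess rainfall: t_c = Σ P_i·t̄_i / ΣP_i = 2.0702 h (block centres at 0.75, 2.25, 3.75 h).
Hydrograph peak occurs at t = 4.5 h, so basin lag t_L = 4.5 − 2.0702 = 2.43 h.

t_L ≈ 2.43 h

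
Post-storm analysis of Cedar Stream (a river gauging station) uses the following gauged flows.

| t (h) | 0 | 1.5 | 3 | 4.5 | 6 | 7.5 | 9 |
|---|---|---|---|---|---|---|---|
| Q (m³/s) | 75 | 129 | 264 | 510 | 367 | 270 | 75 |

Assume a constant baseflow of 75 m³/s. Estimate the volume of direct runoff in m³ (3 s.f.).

Direct-runoff ordinates (Q − Q_b): 0.0, 54.0, 189.0, 435.0, 292.0, 195.0, 0.0 m³/s.
ΣQ_DR = 1165 m³/s.
With Δt = 1.5 h = 5400 s, V = ΣQ_DR · Δt = 1165 × 5400 = 6.29 × 10^6 m³.

V ≈ 6.29 × 10^6 m³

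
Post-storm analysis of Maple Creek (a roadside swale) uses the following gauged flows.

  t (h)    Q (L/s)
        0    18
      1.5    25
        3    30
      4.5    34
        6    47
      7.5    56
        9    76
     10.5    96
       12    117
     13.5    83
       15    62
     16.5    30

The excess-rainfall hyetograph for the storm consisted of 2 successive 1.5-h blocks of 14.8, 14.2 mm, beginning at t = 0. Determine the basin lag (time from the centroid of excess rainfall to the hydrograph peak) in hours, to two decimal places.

t_L ≈ 10.52 h

Centroid of excess rainfall: t_c = Σ P_i·t̄_i / ΣP_i = 1.4845 h (block centres at 0.75, 2.25 h).
Hydrograph peak occurs at t = 12 h, so basin lag t_L = 12 − 1.4845 = 10.52 h.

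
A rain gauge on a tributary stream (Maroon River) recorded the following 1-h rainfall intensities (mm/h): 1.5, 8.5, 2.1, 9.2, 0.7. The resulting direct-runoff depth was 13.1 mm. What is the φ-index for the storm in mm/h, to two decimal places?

Only the 2 blocks with intensity above φ contribute runoff: 8.5, 9.2 mm/h.
Σ(I−φ)·Δt = d  ⇒  (8.5+9.2 − 2φ)·1 = 13.1
φ = (17.70 − 13.1/1) / 2 = 2.30 mm/h.

φ ≈ 2.30 mm/h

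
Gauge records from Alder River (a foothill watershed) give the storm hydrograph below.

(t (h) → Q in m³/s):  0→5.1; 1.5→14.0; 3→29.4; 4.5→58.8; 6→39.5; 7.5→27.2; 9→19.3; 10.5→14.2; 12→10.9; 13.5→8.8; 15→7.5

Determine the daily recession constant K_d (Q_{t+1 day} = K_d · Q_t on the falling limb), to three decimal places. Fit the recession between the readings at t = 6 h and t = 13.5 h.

K_d ≈ 0.008

Between t = 6 h and t = 13.5 h the flow falls from 39.5 to 8.8 m³/s over 5×1.5 h = 7.5 h.
Per-interval ratio K = (8.8/39.5)^(1/5) = 0.7406; K_d = K^(24/1.5) = 0.008.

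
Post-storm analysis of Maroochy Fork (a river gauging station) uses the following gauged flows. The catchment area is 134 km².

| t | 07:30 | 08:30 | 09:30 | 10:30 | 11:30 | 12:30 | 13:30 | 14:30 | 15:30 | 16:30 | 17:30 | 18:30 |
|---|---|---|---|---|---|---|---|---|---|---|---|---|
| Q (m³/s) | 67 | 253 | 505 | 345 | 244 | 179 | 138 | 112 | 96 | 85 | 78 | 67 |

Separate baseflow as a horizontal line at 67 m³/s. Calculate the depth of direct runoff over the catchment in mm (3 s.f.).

Direct runoff: 0.0, 186.0, 438.0, 278.0, 177.0, 112.0, 71.0, 45.0, 29.0, 18.0, 11.0, 0.0 m³/s; ΣQ_DR = 1365 m³/s.
V = ΣQ_DR · Δt = 1365 × 3600 s = 4.914 × 10^6 m³.
Over A = 134 km², depth = V / A = 36.7 mm.

d ≈ 36.7 mm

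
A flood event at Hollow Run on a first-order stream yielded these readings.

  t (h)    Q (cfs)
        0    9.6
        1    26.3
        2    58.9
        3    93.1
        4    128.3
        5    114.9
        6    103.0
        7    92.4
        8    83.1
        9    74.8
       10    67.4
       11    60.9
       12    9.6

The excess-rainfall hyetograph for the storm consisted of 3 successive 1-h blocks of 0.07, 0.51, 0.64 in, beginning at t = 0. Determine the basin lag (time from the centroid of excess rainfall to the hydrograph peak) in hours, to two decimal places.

Centroid of excess rainfall: t_c = Σ P_i·t̄_i / ΣP_i = 1.9672 h (block centres at 0.5, 1.5, 2.5 h).
Hydrograph peak occurs at t = 4 h, so basin lag t_L = 4 − 1.9672 = 2.03 h.

t_L ≈ 2.03 h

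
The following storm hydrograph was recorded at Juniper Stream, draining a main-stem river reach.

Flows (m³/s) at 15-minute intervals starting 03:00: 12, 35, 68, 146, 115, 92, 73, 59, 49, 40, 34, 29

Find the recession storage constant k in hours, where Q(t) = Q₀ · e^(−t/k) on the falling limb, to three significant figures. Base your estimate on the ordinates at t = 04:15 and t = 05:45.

On the falling limb, Q drops from 92 to 29 m³/s between t = 04:15 and t = 05:45 (Δt = 1.5 h).
k = −Δt / ln(Q₂/Q₁) = −1.5 / ln(29/92) = 1.30 h.

k ≈ 1.30 h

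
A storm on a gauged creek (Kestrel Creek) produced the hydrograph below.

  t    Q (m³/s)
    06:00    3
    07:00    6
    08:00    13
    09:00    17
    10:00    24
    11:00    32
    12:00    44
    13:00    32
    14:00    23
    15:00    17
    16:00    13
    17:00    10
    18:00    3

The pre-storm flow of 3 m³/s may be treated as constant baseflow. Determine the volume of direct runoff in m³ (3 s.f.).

V ≈ 7.13 × 10^5 m³

Direct-runoff ordinates (Q − Q_b): 0.0, 3.0, 10.0, 14.0, 21.0, 29.0, 41.0, 29.0, 20.0, 14.0, 10.0, 7.0, 0.0 m³/s.
ΣQ_DR = 198.0 m³/s.
With Δt = 1 h = 3600 s, V = ΣQ_DR · Δt = 198.0 × 3600 = 7.13 × 10^5 m³.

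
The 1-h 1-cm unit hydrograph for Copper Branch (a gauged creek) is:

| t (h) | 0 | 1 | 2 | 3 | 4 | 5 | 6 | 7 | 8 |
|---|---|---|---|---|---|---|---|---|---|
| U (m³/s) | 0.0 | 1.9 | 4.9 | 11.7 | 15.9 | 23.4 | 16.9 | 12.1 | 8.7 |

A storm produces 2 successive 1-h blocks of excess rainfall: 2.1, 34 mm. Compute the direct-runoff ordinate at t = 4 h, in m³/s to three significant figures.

By discrete convolution, Q_j = Σ (P_i / 10 mm) · U_{j−i}.
At t = 4 h (j=4): Q = (2.1/10)·15.9 + (34/10)·11.7 = 43.1 m³/s.

Q ≈ 43.1 m³/s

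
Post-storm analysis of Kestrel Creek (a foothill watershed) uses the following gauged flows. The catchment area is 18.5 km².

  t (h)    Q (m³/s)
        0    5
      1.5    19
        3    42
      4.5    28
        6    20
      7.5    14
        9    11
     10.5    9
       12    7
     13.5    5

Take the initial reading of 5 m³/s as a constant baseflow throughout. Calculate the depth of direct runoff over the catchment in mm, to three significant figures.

d ≈ 32.1 mm

Direct runoff: 0.0, 14.0, 37.0, 23.0, 15.0, 9.0, 6.0, 4.0, 2.0, 0.0 m³/s; ΣQ_DR = 110.0 m³/s.
V = ΣQ_DR · Δt = 110.0 × 5400 s = 5.940 × 10^5 m³.
Over A = 18.5 km², depth = V / A = 32.1 mm.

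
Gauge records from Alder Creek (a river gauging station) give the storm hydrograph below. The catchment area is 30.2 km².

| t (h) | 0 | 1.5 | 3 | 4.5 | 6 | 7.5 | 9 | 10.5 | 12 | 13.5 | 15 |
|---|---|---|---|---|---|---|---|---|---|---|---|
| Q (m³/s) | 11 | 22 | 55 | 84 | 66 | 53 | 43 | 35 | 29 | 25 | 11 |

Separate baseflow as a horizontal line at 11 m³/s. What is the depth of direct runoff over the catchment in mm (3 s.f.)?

d ≈ 56.0 mm

Direct runoff: 0.0, 11.0, 44.0, 73.0, 55.0, 42.0, 32.0, 24.0, 18.0, 14.0, 0.0 m³/s; ΣQ_DR = 313.0 m³/s.
V = ΣQ_DR · Δt = 313.0 × 5400 s = 1.690 × 10^6 m³.
Over A = 30.2 km², depth = V / A = 56.0 mm.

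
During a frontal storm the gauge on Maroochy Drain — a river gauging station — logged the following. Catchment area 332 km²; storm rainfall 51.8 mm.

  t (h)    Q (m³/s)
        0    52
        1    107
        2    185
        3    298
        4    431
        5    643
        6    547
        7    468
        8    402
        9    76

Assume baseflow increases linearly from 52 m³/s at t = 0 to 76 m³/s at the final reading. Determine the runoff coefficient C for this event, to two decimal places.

C ≈ 0.54

ΣQ_DR = 2569 m³/s; V = ΣQ_DR·Δt = 9.248 × 10^6 m³.
Runoff depth d = V / A = 27.86 mm.
C = d / P = 27.86 / 51.8 = 0.54.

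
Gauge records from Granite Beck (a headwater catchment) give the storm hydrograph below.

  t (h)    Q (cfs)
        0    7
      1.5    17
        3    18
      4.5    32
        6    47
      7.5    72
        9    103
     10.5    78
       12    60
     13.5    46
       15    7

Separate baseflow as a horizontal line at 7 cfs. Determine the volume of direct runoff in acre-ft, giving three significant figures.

V ≈ 50.8 acre-ft

Direct-runoff ordinates (Q − Q_b): 0.0, 10.0, 11.0, 25.0, 40.0, 65.0, 96.0, 71.0, 53.0, 39.0, 0.0 cfs.
ΣQ_DR = 410.0 cfs.
With Δt = 1.5 h = 5400 s, V = ΣQ_DR · Δt = 410.0 × 5400 = 2.21 × 10^6 ft³ = 50.8 acre-ft.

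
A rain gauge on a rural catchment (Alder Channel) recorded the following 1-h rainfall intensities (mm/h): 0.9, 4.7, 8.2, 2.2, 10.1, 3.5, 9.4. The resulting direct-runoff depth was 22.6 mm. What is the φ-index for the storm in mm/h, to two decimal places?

Only the 5 blocks with intensity above φ contribute runoff: 4.7, 8.2, 10.1, 3.5, 9.4 mm/h.
Σ(I−φ)·Δt = d  ⇒  (4.7+8.2+10.1+3.5+9.4 − 5φ)·1 = 22.6
φ = (35.90 − 22.6/1) / 5 = 2.66 mm/h.

φ ≈ 2.66 mm/h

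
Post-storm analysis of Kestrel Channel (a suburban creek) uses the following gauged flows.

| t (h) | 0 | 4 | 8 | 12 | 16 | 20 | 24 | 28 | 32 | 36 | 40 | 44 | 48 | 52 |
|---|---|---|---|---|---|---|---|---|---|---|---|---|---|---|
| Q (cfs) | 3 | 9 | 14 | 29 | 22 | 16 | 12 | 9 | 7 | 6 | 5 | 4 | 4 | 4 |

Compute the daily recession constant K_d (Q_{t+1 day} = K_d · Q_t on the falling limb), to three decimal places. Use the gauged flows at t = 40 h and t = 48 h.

K_d ≈ 0.512

Between t = 40 h and t = 48 h the flow falls from 5 to 4 cfs over 2×4 h = 8 h.
Per-interval ratio K = (4/5)^(1/2) = 0.8944; K_d = K^(24/4) = 0.512.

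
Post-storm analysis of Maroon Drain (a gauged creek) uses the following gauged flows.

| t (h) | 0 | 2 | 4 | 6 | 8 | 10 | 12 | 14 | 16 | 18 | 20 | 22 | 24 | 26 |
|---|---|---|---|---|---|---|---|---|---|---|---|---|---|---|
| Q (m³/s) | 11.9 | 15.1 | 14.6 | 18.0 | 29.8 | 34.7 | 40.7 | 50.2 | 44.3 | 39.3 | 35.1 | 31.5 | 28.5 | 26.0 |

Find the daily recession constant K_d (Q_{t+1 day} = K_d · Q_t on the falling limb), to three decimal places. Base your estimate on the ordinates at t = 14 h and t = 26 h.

K_d ≈ 0.268

Between t = 14 h and t = 26 h the flow falls from 50.2 to 26.0 m³/s over 6×2 h = 12 h.
Per-interval ratio K = (26.0/50.2)^(1/6) = 0.8961; K_d = K^(24/2) = 0.268.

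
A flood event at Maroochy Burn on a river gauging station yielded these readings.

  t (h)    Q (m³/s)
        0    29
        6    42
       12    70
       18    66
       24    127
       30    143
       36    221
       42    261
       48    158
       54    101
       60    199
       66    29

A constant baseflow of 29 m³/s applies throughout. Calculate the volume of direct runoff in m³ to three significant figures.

Direct-runoff ordinates (Q − Q_b): 0.0, 13.0, 41.0, 37.0, 98.0, 114.0, 192.0, 232.0, 129.0, 72.0, 170.0, 0.0 m³/s.
ΣQ_DR = 1098 m³/s.
With Δt = 6 h = 21600 s, V = ΣQ_DR · Δt = 1098 × 21600 = 2.37 × 10^7 m³.

V ≈ 2.37 × 10^7 m³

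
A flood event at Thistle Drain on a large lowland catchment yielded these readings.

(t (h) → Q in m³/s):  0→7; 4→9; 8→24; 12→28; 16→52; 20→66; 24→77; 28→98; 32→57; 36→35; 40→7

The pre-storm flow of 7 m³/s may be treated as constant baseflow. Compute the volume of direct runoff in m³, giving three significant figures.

V ≈ 5.52 × 10^6 m³

Direct-runoff ordinates (Q − Q_b): 0.0, 2.0, 17.0, 21.0, 45.0, 59.0, 70.0, 91.0, 50.0, 28.0, 0.0 m³/s.
ΣQ_DR = 383.0 m³/s.
With Δt = 4 h = 14400 s, V = ΣQ_DR · Δt = 383.0 × 14400 = 5.52 × 10^6 m³.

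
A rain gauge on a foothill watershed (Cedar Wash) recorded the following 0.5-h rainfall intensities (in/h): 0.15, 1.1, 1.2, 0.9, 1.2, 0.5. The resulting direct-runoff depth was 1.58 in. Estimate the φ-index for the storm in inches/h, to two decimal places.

φ ≈ 0.35 in/h

Only the 5 blocks with intensity above φ contribute runoff: 1.1, 1.2, 0.9, 1.2, 0.5 in/h.
Σ(I−φ)·Δt = d  ⇒  (1.1+1.2+0.9+1.2+0.5 − 5φ)·0.5 = 1.58
φ = (4.900 − 1.58/0.5) / 5 = 0.35 in/h.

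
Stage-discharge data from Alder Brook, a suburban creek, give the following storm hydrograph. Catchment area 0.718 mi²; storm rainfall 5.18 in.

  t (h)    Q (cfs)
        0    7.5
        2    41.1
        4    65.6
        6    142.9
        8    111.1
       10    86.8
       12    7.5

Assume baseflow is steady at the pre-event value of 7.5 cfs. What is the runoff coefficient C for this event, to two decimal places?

C ≈ 0.34

ΣQ_DR = 410.0 cfs; V = ΣQ_DR·Δt = 2.952 × 10^6 ft³.
Runoff depth d = V / A = 1.770 in.
C = d / P = 1.770 / 5.18 = 0.34.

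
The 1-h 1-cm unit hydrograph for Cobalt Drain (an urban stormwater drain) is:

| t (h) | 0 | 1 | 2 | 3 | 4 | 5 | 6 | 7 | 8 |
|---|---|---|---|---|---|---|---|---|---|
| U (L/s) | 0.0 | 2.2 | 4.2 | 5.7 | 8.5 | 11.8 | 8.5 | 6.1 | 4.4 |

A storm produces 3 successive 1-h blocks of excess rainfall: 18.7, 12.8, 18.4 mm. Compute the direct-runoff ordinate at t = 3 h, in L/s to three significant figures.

By discrete convolution, Q_j = Σ (P_i / 10 mm) · U_{j−i}.
At t = 3 h (j=3): Q = (18.7/10)·5.7 + (12.8/10)·4.2 + (18.4/10)·2.2 = 20.1 L/s.

Q ≈ 20.1 L/s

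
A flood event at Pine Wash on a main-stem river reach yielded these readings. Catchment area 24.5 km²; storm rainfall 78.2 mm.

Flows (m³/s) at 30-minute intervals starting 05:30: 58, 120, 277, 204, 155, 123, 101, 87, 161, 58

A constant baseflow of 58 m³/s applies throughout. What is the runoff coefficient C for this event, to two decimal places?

ΣQ_DR = 764.0 m³/s; V = ΣQ_DR·Δt = 1.375 × 10^6 m³.
Runoff depth d = V / A = 56.13 mm.
C = d / P = 56.13 / 78.2 = 0.72.

C ≈ 0.72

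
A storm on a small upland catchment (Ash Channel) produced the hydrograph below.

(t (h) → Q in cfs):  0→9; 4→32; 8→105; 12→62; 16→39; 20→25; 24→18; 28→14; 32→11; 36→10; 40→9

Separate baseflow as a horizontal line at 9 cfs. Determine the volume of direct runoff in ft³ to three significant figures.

V ≈ 3.38 × 10^6 ft³

Direct-runoff ordinates (Q − Q_b): 0.0, 23.0, 96.0, 53.0, 30.0, 16.0, 9.0, 5.0, 2.0, 1.0, 0.0 cfs.
ΣQ_DR = 235.0 cfs.
With Δt = 4 h = 14400 s, V = ΣQ_DR · Δt = 235.0 × 14400 = 3.38 × 10^6 ft³.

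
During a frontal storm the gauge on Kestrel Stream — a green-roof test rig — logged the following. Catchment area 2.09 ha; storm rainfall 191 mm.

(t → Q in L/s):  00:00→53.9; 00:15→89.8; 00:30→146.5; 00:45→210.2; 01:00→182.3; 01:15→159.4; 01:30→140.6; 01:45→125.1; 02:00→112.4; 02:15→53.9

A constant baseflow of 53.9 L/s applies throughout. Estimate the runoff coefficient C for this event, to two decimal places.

ΣQ_DR = 735.1 L/s; V = ΣQ_DR·Δt = 6.616 × 10^5 L.
Runoff depth d = V / A = 31.66 mm.
C = d / P = 31.66 / 191 = 0.17.

C ≈ 0.17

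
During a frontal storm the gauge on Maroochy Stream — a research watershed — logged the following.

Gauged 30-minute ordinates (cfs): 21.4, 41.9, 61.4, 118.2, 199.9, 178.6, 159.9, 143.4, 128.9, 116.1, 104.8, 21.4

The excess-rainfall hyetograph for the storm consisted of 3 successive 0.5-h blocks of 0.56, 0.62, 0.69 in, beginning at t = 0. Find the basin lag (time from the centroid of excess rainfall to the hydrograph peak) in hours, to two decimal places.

Centroid of excess rainfall: t_c = Σ P_i·t̄_i / ΣP_i = 0.7848 h (block centres at 0.25, 0.75, 1.25 h).
Hydrograph peak occurs at t = 2 h, so basin lag t_L = 2 − 0.7848 = 1.22 h.

t_L ≈ 1.22 h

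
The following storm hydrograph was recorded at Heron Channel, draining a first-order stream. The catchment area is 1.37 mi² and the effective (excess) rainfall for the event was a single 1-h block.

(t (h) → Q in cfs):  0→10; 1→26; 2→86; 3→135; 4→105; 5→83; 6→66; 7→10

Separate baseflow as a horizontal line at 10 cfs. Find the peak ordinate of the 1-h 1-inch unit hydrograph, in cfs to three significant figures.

U_p ≈ 251 cfs

Direct runoff: 0.0, 16.0, 76.0, 125.0, 95.0, 73.0, 56.0, 0.0 cfs; ΣQ_DR = 441.0 cfs, peak = 125.0 cfs.
Runoff depth d = ΣQ_DR·Δt / A = 441.0 × 3600 / (1.37 mi²) = 0.4988 in.
The 1-inch UH is the DRH scaled by (1 in)/d, so U_p = 125.0 × 1/0.4988 = 251 cfs.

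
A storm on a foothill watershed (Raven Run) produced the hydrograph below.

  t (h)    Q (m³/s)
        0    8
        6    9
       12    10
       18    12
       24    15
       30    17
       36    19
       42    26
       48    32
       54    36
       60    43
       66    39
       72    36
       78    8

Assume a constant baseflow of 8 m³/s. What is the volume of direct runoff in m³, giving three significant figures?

V ≈ 4.28 × 10^6 m³

Direct-runoff ordinates (Q − Q_b): 0.0, 1.0, 2.0, 4.0, 7.0, 9.0, 11.0, 18.0, 24.0, 28.0, 35.0, 31.0, 28.0, 0.0 m³/s.
ΣQ_DR = 198.0 m³/s.
With Δt = 6 h = 21600 s, V = ΣQ_DR · Δt = 198.0 × 21600 = 4.28 × 10^6 m³.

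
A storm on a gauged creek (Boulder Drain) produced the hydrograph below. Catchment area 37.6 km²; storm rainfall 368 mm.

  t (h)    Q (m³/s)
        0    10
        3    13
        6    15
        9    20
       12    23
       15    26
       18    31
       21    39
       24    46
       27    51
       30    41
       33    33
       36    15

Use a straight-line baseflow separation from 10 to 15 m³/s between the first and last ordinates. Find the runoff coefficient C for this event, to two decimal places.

C ≈ 0.16

ΣQ_DR = 200.5 m³/s; V = ΣQ_DR·Δt = 2.165 × 10^6 m³.
Runoff depth d = V / A = 57.59 mm.
C = d / P = 57.59 / 368 = 0.16.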